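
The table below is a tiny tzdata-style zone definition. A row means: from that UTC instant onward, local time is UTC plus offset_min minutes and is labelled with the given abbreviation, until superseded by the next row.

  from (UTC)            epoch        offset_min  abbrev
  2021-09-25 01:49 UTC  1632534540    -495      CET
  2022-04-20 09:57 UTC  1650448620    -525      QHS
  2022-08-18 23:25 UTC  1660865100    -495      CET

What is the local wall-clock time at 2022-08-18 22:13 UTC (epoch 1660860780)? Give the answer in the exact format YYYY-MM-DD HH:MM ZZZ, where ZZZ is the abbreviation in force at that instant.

Query: 2022-08-18 22:13 UTC
Rule 2/3 (QHS, -08:45): 2022-04-20 09:57 UTC ≤ query < 2022-08-18 23:25 UTC
22·60 + 13 - 525 = 808 min
808 = 0·1440 + 808; 808 = 13·60 + 28 → 13:28, same day
→ 2022-08-18 13:28 QHS

2022-08-18 13:28 QHS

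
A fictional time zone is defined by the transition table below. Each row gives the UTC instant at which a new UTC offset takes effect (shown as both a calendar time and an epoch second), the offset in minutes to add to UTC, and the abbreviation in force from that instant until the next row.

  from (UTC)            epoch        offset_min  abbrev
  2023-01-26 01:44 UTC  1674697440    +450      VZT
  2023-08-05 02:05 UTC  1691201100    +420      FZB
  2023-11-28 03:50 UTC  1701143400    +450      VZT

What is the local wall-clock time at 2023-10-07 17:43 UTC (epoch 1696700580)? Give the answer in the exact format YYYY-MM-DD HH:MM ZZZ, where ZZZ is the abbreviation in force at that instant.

2023-10-08 00:43 FZB

Query: 2023-10-07 17:43 UTC
Rule 2/3 (FZB, +07:00): 2023-08-05 02:05 UTC ≤ query < 2023-11-28 03:50 UTC
17·60 + 43 + 420 = 1483 min
1483 = 1·1440 + 43; 43 = 0·60 + 43 → 00:43, 2023-10-07 + 1 day = 2023-10-08
→ 2023-10-08 00:43 FZB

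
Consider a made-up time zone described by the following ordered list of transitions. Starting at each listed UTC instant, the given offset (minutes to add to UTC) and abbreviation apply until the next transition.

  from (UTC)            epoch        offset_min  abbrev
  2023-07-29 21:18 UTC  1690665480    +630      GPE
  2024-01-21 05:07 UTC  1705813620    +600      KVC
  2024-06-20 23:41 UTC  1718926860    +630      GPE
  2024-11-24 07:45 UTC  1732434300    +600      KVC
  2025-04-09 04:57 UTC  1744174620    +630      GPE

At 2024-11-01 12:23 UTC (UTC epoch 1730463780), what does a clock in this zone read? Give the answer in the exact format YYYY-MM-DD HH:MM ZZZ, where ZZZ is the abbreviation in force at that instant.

2024-11-01 22:53 GPE

Query: 2024-11-01 12:23 UTC
Rule 3/5 (GPE, +10:30): 2024-06-20 23:41 UTC ≤ query < 2024-11-24 07:45 UTC
12·60 + 23 + 630 = 1373 min
1373 = 0·1440 + 1373; 1373 = 22·60 + 53 → 22:53, same day
→ 2024-11-01 22:53 GPE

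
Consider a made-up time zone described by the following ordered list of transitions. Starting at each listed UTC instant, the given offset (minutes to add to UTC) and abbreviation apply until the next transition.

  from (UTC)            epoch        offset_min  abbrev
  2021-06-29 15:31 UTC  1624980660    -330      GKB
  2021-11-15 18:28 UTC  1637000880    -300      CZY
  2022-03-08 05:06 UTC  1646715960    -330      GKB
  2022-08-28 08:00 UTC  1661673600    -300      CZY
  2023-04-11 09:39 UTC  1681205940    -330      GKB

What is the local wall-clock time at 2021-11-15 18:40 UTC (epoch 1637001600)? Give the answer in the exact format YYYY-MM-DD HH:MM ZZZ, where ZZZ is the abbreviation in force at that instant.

Query: 2021-11-15 18:40 UTC
Rule 2/5 (CZY, -05:00): 2021-11-15 18:28 UTC ≤ query < 2022-03-08 05:06 UTC
18·60 + 40 - 300 = 820 min
820 = 0·1440 + 820; 820 = 13·60 + 40 → 13:40, same day
→ 2021-11-15 13:40 CZY

2021-11-15 13:40 CZY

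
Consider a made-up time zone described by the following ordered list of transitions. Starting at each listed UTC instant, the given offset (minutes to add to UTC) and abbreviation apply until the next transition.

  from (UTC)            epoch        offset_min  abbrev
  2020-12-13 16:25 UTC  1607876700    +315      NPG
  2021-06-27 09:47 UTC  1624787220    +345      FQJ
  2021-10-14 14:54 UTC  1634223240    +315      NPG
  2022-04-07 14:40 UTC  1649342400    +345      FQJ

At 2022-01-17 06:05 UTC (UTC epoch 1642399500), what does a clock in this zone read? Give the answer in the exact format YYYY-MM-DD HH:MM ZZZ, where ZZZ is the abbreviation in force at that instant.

2022-01-17 11:20 NPG

Query: 2022-01-17 06:05 UTC
Rule 3/4 (NPG, +05:15): 2021-10-14 14:54 UTC ≤ query < 2022-04-07 14:40 UTC
6·60 + 5 + 315 = 680 min
680 = 0·1440 + 680; 680 = 11·60 + 20 → 11:20, same day
→ 2022-01-17 11:20 NPG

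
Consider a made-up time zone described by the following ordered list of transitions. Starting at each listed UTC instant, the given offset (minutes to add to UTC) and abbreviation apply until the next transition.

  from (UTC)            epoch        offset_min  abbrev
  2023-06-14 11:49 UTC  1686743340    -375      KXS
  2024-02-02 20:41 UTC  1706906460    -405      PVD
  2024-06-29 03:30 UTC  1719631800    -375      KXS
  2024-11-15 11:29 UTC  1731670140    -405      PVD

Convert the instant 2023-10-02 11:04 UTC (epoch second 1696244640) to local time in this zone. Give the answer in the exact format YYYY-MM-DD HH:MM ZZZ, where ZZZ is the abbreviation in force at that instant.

2023-10-02 04:49 KXS

Query: 2023-10-02 11:04 UTC
Rule 1/4 (KXS, -06:15): 2023-06-14 11:49 UTC ≤ query < 2024-02-02 20:41 UTC
11·60 + 4 - 375 = 289 min
289 = 0·1440 + 289; 289 = 4·60 + 49 → 04:49, same day
→ 2023-10-02 04:49 KXS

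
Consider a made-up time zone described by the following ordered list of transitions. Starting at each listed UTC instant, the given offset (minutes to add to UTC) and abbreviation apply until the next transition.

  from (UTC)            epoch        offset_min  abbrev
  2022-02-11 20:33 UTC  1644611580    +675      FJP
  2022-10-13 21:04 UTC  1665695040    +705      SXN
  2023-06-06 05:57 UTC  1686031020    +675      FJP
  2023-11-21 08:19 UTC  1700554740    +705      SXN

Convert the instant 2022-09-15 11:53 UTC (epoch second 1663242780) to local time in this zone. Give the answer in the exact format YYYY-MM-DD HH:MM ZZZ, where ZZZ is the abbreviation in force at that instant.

Query: 2022-09-15 11:53 UTC
Rule 1/4 (FJP, +11:15): 2022-02-11 20:33 UTC ≤ query < 2022-10-13 21:04 UTC
11·60 + 53 + 675 = 1388 min
1388 = 0·1440 + 1388; 1388 = 23·60 + 8 → 23:08, same day
→ 2022-09-15 23:08 FJP

2022-09-15 23:08 FJP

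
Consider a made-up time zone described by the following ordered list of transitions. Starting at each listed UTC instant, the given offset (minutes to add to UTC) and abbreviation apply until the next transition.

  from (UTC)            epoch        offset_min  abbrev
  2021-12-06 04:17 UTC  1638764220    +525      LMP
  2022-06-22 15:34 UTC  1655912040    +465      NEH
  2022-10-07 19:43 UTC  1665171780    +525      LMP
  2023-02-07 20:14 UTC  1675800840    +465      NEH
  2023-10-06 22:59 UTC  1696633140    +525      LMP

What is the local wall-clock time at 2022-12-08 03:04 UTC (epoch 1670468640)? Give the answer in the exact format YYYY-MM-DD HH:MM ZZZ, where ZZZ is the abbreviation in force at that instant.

Query: 2022-12-08 03:04 UTC
Rule 3/5 (LMP, +08:45): 2022-10-07 19:43 UTC ≤ query < 2023-02-07 20:14 UTC
3·60 + 4 + 525 = 709 min
709 = 0·1440 + 709; 709 = 11·60 + 49 → 11:49, same day
→ 2022-12-08 11:49 LMP

2022-12-08 11:49 LMP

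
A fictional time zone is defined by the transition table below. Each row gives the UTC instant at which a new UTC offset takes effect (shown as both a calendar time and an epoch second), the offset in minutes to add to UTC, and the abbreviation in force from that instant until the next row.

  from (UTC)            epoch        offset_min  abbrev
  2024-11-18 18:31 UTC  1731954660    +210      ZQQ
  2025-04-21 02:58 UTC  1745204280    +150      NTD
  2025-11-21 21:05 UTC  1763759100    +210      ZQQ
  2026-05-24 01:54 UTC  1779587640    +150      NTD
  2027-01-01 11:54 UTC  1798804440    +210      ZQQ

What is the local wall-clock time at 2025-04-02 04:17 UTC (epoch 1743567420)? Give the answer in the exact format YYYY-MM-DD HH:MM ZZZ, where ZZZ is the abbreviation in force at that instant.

Query: 2025-04-02 04:17 UTC
Rule 1/5 (ZQQ, +03:30): 2024-11-18 18:31 UTC ≤ query < 2025-04-21 02:58 UTC
4·60 + 17 + 210 = 467 min
467 = 0·1440 + 467; 467 = 7·60 + 47 → 07:47, same day
→ 2025-04-02 07:47 ZQQ

2025-04-02 07:47 ZQQ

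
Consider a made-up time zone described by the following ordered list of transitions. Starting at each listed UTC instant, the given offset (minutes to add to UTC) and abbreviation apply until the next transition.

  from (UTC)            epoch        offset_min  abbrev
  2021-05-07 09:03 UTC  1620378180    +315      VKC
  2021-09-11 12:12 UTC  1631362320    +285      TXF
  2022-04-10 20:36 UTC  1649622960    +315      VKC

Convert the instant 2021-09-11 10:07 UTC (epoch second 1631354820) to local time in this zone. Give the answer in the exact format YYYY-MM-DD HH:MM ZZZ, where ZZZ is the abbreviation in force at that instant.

Query: 2021-09-11 10:07 UTC
Rule 1/3 (VKC, +05:15): 2021-05-07 09:03 UTC ≤ query < 2021-09-11 12:12 UTC
10·60 + 7 + 315 = 922 min
922 = 0·1440 + 922; 922 = 15·60 + 22 → 15:22, same day
→ 2021-09-11 15:22 VKC

2021-09-11 15:22 VKC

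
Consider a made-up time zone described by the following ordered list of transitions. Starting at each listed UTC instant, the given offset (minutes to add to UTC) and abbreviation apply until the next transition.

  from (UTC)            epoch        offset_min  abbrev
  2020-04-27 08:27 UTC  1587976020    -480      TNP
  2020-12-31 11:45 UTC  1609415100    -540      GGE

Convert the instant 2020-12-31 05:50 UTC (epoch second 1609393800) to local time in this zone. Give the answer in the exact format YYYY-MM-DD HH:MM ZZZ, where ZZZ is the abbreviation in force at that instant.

2020-12-30 21:50 TNP

Query: 2020-12-31 05:50 UTC
Rule 1/2 (TNP, -08:00): 2020-04-27 08:27 UTC ≤ query < 2020-12-31 11:45 UTC
5·60 + 50 - 480 = -130 min
-130 = -1·1440 + 1310; 1310 = 21·60 + 50 → 21:50, 2020-12-31 - 1 day = 2020-12-30
→ 2020-12-30 21:50 TNP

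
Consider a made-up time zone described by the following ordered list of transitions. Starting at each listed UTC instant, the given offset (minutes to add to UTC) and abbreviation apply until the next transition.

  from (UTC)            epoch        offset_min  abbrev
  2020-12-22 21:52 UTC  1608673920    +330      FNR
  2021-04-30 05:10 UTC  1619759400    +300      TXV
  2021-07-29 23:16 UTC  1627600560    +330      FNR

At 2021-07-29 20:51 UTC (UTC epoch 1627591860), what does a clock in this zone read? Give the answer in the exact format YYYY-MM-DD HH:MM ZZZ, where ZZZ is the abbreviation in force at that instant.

2021-07-30 01:51 TXV

Query: 2021-07-29 20:51 UTC
Rule 2/3 (TXV, +05:00): 2021-04-30 05:10 UTC ≤ query < 2021-07-29 23:16 UTC
20·60 + 51 + 300 = 1551 min
1551 = 1·1440 + 111; 111 = 1·60 + 51 → 01:51, 2021-07-29 + 1 day = 2021-07-30
→ 2021-07-30 01:51 TXV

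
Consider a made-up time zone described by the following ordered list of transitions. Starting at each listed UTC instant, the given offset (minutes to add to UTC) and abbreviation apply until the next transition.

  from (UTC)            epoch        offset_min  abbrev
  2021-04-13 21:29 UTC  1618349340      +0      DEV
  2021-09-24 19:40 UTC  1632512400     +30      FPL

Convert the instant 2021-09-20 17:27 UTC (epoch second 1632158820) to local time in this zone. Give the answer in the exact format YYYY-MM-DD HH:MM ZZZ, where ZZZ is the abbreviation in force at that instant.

Query: 2021-09-20 17:27 UTC
Rule 1/2 (DEV, +00:00): 2021-04-13 21:29 UTC ≤ query < 2021-09-24 19:40 UTC
17·60 + 27 + 0 = 1047 min
1047 = 0·1440 + 1047; 1047 = 17·60 + 27 → 17:27, same day
→ 2021-09-20 17:27 DEV

2021-09-20 17:27 DEV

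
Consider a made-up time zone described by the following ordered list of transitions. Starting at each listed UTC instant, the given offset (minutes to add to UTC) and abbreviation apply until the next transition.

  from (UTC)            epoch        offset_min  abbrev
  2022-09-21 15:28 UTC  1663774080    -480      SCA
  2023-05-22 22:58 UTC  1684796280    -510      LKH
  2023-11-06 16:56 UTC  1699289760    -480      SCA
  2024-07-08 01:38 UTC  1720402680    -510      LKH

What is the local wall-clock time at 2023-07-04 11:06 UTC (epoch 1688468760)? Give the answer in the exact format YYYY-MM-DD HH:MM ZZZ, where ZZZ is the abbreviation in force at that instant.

Query: 2023-07-04 11:06 UTC
Rule 2/4 (LKH, -08:30): 2023-05-22 22:58 UTC ≤ query < 2023-11-06 16:56 UTC
11·60 + 6 - 510 = 156 min
156 = 0·1440 + 156; 156 = 2·60 + 36 → 02:36, same day
→ 2023-07-04 02:36 LKH

2023-07-04 02:36 LKH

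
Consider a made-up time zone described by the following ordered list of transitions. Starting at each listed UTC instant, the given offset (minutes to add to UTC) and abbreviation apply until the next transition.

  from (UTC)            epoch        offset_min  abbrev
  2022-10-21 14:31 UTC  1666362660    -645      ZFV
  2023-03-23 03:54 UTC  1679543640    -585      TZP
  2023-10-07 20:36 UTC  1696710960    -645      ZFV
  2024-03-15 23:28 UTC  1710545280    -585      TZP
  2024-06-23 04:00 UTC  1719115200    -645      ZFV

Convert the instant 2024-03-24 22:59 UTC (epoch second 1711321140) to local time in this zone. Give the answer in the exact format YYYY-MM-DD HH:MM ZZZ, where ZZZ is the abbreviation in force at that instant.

2024-03-24 13:14 TZP

Query: 2024-03-24 22:59 UTC
Rule 4/5 (TZP, -09:45): 2024-03-15 23:28 UTC ≤ query < 2024-06-23 04:00 UTC
22·60 + 59 - 585 = 794 min
794 = 0·1440 + 794; 794 = 13·60 + 14 → 13:14, same day
→ 2024-03-24 13:14 TZP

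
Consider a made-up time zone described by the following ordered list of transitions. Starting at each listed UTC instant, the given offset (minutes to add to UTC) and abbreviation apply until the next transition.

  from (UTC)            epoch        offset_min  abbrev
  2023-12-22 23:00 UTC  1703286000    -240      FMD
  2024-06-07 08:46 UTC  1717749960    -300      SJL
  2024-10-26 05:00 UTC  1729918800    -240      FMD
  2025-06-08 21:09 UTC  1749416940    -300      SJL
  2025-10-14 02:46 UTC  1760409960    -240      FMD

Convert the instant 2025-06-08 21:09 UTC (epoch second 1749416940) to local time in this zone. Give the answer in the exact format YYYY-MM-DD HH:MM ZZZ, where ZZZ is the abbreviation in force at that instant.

2025-06-08 16:09 SJL

Query: 2025-06-08 21:09 UTC
Rule 4/5 (SJL, -05:00): 2025-06-08 21:09 UTC ≤ query < 2025-10-14 02:46 UTC
21·60 + 9 - 300 = 969 min
969 = 0·1440 + 969; 969 = 16·60 + 9 → 16:09, same day
→ 2025-06-08 16:09 SJL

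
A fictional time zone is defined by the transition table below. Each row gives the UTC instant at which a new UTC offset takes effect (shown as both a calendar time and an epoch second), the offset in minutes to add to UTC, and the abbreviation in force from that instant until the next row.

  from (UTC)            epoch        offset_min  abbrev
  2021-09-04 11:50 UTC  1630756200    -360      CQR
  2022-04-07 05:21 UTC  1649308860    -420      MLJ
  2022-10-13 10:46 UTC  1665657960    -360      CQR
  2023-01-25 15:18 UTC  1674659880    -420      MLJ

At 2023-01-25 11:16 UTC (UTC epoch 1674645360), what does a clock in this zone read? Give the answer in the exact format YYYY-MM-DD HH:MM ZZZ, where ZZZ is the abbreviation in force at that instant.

2023-01-25 05:16 CQR

Query: 2023-01-25 11:16 UTC
Rule 3/4 (CQR, -06:00): 2022-10-13 10:46 UTC ≤ query < 2023-01-25 15:18 UTC
11·60 + 16 - 360 = 316 min
316 = 0·1440 + 316; 316 = 5·60 + 16 → 05:16, same day
→ 2023-01-25 05:16 CQR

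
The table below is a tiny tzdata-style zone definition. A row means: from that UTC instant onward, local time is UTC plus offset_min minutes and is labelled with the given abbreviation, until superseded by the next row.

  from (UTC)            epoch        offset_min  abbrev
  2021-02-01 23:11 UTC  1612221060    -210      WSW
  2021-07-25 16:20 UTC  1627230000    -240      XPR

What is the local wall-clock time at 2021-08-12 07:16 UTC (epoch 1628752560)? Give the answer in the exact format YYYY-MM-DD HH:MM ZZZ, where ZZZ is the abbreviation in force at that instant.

2021-08-12 03:16 XPR

Query: 2021-08-12 07:16 UTC
Rule 2/2 (XPR, -04:00): 2021-07-25 16:20 UTC ≤ query < +∞
7·60 + 16 - 240 = 196 min
196 = 0·1440 + 196; 196 = 3·60 + 16 → 03:16, same day
→ 2021-08-12 03:16 XPR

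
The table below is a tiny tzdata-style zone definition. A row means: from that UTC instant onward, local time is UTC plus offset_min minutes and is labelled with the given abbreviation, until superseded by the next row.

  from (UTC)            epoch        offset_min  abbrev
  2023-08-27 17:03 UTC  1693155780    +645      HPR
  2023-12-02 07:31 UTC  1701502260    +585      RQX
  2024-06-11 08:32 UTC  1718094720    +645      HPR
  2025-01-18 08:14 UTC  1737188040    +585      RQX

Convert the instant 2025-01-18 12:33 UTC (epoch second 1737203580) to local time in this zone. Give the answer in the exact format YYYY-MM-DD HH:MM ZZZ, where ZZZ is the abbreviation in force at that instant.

2025-01-18 22:18 RQX

Query: 2025-01-18 12:33 UTC
Rule 4/4 (RQX, +09:45): 2025-01-18 08:14 UTC ≤ query < +∞
12·60 + 33 + 585 = 1338 min
1338 = 0·1440 + 1338; 1338 = 22·60 + 18 → 22:18, same day
→ 2025-01-18 22:18 RQX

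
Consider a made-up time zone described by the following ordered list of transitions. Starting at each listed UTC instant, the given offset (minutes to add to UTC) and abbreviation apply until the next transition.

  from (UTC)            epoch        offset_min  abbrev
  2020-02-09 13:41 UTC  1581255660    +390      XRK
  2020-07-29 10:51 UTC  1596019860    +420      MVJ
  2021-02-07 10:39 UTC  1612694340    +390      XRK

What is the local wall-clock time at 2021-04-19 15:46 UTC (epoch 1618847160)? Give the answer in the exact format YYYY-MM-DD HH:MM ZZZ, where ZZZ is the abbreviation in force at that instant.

Query: 2021-04-19 15:46 UTC
Rule 3/3 (XRK, +06:30): 2021-02-07 10:39 UTC ≤ query < +∞
15·60 + 46 + 390 = 1336 min
1336 = 0·1440 + 1336; 1336 = 22·60 + 16 → 22:16, same day
→ 2021-04-19 22:16 XRK

2021-04-19 22:16 XRK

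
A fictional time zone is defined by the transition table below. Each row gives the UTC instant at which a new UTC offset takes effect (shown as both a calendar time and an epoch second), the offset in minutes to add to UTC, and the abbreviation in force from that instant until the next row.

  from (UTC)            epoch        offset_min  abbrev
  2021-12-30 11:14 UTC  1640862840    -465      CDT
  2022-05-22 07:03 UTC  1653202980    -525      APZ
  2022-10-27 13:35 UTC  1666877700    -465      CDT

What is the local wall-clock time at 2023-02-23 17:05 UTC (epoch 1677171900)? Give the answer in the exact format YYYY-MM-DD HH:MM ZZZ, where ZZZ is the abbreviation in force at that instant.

Query: 2023-02-23 17:05 UTC
Rule 3/3 (CDT, -07:45): 2022-10-27 13:35 UTC ≤ query < +∞
17·60 + 5 - 465 = 560 min
560 = 0·1440 + 560; 560 = 9·60 + 20 → 09:20, same day
→ 2023-02-23 09:20 CDT

2023-02-23 09:20 CDT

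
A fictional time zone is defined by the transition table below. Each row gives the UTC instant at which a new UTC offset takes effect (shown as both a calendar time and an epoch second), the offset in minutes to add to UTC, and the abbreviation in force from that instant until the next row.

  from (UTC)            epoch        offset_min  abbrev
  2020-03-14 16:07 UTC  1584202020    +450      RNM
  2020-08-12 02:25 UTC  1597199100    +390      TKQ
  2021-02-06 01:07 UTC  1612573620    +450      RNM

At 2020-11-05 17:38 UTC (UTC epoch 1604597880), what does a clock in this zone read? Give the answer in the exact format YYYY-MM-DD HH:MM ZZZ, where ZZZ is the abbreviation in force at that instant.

2020-11-06 00:08 TKQ

Query: 2020-11-05 17:38 UTC
Rule 2/3 (TKQ, +06:30): 2020-08-12 02:25 UTC ≤ query < 2021-02-06 01:07 UTC
17·60 + 38 + 390 = 1448 min
1448 = 1·1440 + 8; 8 = 0·60 + 8 → 00:08, 2020-11-05 + 1 day = 2020-11-06
→ 2020-11-06 00:08 TKQ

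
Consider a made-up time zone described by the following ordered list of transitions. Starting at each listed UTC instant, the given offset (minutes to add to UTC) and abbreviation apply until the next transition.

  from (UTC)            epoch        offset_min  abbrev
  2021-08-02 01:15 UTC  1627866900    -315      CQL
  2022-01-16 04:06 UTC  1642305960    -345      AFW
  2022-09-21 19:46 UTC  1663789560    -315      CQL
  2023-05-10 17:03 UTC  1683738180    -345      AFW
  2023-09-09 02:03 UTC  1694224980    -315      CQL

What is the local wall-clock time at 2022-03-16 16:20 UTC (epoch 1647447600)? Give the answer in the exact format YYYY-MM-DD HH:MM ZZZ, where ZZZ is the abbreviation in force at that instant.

Query: 2022-03-16 16:20 UTC
Rule 2/5 (AFW, -05:45): 2022-01-16 04:06 UTC ≤ query < 2022-09-21 19:46 UTC
16·60 + 20 - 345 = 635 min
635 = 0·1440 + 635; 635 = 10·60 + 35 → 10:35, same day
→ 2022-03-16 10:35 AFW

2022-03-16 10:35 AFW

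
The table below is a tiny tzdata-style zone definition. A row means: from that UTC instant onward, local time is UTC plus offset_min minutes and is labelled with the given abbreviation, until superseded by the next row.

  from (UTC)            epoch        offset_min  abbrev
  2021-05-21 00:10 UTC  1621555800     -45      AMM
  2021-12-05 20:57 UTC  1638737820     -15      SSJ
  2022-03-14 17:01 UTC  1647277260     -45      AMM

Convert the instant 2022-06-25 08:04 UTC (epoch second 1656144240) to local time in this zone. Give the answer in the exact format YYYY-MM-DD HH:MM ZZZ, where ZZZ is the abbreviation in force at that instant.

2022-06-25 07:19 AMM

Query: 2022-06-25 08:04 UTC
Rule 3/3 (AMM, -00:45): 2022-03-14 17:01 UTC ≤ query < +∞
8·60 + 4 - 45 = 439 min
439 = 0·1440 + 439; 439 = 7·60 + 19 → 07:19, same day
→ 2022-06-25 07:19 AMM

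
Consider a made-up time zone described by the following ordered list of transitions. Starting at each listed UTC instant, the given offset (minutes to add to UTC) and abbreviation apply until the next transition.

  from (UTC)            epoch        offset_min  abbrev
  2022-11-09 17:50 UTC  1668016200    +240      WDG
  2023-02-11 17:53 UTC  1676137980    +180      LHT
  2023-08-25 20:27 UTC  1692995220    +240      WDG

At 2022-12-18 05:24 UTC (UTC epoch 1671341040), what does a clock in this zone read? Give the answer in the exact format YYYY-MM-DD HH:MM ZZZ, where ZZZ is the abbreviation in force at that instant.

Query: 2022-12-18 05:24 UTC
Rule 1/3 (WDG, +04:00): 2022-11-09 17:50 UTC ≤ query < 2023-02-11 17:53 UTC
5·60 + 24 + 240 = 564 min
564 = 0·1440 + 564; 564 = 9·60 + 24 → 09:24, same day
→ 2022-12-18 09:24 WDG

2022-12-18 09:24 WDG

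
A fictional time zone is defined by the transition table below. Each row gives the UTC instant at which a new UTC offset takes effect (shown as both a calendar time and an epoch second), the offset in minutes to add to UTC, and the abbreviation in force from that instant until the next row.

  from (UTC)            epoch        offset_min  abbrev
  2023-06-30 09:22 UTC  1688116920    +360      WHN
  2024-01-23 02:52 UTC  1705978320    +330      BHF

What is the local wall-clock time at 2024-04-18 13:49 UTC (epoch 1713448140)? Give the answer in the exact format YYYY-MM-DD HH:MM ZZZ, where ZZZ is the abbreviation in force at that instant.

Query: 2024-04-18 13:49 UTC
Rule 2/2 (BHF, +05:30): 2024-01-23 02:52 UTC ≤ query < +∞
13·60 + 49 + 330 = 1159 min
1159 = 0·1440 + 1159; 1159 = 19·60 + 19 → 19:19, same day
→ 2024-04-18 19:19 BHF

2024-04-18 19:19 BHF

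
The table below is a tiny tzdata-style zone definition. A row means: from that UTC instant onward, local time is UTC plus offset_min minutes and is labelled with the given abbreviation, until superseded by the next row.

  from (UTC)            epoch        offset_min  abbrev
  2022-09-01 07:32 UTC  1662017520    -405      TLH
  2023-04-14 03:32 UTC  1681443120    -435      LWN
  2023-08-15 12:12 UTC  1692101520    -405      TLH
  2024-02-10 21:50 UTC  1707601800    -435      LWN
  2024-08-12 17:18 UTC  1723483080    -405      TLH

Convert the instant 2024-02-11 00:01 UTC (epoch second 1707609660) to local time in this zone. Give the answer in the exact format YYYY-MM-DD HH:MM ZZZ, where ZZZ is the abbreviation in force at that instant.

Query: 2024-02-11 00:01 UTC
Rule 4/5 (LWN, -07:15): 2024-02-10 21:50 UTC ≤ query < 2024-08-12 17:18 UTC
0·60 + 1 - 435 = -434 min
-434 = -1·1440 + 1006; 1006 = 16·60 + 46 → 16:46, 2024-02-11 - 1 day = 2024-02-10
→ 2024-02-10 16:46 LWN

2024-02-10 16:46 LWN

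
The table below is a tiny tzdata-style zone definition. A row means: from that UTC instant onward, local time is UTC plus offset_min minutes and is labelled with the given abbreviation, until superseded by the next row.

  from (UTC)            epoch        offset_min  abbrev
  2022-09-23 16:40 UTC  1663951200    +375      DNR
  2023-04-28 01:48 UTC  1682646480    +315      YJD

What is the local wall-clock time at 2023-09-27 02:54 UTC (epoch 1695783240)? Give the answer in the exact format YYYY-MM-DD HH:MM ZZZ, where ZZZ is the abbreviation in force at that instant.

2023-09-27 08:09 YJD

Query: 2023-09-27 02:54 UTC
Rule 2/2 (YJD, +05:15): 2023-04-28 01:48 UTC ≤ query < +∞
2·60 + 54 + 315 = 489 min
489 = 0·1440 + 489; 489 = 8·60 + 9 → 08:09, same day
→ 2023-09-27 08:09 YJD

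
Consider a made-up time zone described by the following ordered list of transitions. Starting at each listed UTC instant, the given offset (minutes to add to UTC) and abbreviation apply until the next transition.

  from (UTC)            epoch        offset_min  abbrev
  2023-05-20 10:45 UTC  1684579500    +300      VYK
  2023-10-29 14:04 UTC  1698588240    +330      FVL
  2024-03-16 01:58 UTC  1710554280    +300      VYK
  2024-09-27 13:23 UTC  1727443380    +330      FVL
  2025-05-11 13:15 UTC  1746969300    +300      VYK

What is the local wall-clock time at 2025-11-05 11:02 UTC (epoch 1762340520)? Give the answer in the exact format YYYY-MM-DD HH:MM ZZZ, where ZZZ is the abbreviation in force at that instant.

Query: 2025-11-05 11:02 UTC
Rule 5/5 (VYK, +05:00): 2025-05-11 13:15 UTC ≤ query < +∞
11·60 + 2 + 300 = 962 min
962 = 0·1440 + 962; 962 = 16·60 + 2 → 16:02, same day
→ 2025-11-05 16:02 VYK

2025-11-05 16:02 VYK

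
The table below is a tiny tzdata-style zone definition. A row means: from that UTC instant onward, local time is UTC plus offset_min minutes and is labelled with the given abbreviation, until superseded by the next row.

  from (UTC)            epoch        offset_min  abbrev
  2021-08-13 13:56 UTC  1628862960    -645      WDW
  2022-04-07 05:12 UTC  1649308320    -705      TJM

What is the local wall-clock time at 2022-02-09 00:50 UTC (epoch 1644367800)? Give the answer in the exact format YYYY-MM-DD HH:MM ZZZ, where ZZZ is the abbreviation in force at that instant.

2022-02-08 14:05 WDW

Query: 2022-02-09 00:50 UTC
Rule 1/2 (WDW, -10:45): 2021-08-13 13:56 UTC ≤ query < 2022-04-07 05:12 UTC
0·60 + 50 - 645 = -595 min
-595 = -1·1440 + 845; 845 = 14·60 + 5 → 14:05, 2022-02-09 - 1 day = 2022-02-08
→ 2022-02-08 14:05 WDW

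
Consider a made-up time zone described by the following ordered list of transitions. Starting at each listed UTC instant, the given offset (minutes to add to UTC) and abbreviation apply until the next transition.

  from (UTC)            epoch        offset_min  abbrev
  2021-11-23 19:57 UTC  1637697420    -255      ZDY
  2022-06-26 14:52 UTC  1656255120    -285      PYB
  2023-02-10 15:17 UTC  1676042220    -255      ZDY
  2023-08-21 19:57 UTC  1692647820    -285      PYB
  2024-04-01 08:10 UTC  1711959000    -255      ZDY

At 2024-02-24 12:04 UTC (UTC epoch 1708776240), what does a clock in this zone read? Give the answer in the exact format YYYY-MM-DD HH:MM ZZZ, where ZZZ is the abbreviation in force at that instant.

Query: 2024-02-24 12:04 UTC
Rule 4/5 (PYB, -04:45): 2023-08-21 19:57 UTC ≤ query < 2024-04-01 08:10 UTC
12·60 + 4 - 285 = 439 min
439 = 0·1440 + 439; 439 = 7·60 + 19 → 07:19, same day
→ 2024-02-24 07:19 PYB

2024-02-24 07:19 PYB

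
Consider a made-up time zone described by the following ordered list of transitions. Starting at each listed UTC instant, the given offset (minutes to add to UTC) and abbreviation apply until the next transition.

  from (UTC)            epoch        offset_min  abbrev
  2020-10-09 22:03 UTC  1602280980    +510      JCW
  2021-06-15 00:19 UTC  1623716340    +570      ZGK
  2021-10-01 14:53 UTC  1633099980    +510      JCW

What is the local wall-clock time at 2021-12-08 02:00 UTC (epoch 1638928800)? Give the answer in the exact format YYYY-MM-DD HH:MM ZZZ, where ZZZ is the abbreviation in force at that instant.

2021-12-08 10:30 JCW

Query: 2021-12-08 02:00 UTC
Rule 3/3 (JCW, +08:30): 2021-10-01 14:53 UTC ≤ query < +∞
2·60 + 0 + 510 = 630 min
630 = 0·1440 + 630; 630 = 10·60 + 30 → 10:30, same day
→ 2021-12-08 10:30 JCW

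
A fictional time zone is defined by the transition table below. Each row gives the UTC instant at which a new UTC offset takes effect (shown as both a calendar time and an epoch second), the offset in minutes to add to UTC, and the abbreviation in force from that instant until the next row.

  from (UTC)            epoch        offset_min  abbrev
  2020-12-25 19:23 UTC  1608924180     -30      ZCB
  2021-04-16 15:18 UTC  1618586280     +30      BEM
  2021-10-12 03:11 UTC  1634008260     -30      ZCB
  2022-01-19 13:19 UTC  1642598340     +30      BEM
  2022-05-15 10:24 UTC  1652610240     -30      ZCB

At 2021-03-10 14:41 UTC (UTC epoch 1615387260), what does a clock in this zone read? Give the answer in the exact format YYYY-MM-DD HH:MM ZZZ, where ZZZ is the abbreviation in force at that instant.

Query: 2021-03-10 14:41 UTC
Rule 1/5 (ZCB, -00:30): 2020-12-25 19:23 UTC ≤ query < 2021-04-16 15:18 UTC
14·60 + 41 - 30 = 851 min
851 = 0·1440 + 851; 851 = 14·60 + 11 → 14:11, same day
→ 2021-03-10 14:11 ZCB

2021-03-10 14:11 ZCB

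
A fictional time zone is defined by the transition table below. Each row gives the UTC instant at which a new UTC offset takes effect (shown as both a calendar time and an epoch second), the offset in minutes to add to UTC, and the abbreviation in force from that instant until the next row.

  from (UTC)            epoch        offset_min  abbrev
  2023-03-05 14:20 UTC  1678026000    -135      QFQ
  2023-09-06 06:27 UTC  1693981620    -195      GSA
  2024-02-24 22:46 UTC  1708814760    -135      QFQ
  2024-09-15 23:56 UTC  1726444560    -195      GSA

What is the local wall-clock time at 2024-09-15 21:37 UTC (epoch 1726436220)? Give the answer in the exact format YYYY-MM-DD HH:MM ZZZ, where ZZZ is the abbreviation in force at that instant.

2024-09-15 19:22 QFQ

Query: 2024-09-15 21:37 UTC
Rule 3/4 (QFQ, -02:15): 2024-02-24 22:46 UTC ≤ query < 2024-09-15 23:56 UTC
21·60 + 37 - 135 = 1162 min
1162 = 0·1440 + 1162; 1162 = 19·60 + 22 → 19:22, same day
→ 2024-09-15 19:22 QFQ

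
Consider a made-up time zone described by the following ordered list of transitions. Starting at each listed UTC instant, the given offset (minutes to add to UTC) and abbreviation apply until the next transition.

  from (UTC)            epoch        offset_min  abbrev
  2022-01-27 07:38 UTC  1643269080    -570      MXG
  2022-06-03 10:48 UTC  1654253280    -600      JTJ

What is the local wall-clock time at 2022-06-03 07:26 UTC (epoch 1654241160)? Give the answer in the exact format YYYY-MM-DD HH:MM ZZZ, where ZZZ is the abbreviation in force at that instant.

Query: 2022-06-03 07:26 UTC
Rule 1/2 (MXG, -09:30): 2022-01-27 07:38 UTC ≤ query < 2022-06-03 10:48 UTC
7·60 + 26 - 570 = -124 min
-124 = -1·1440 + 1316; 1316 = 21·60 + 56 → 21:56, 2022-06-03 - 1 day = 2022-06-02
→ 2022-06-02 21:56 MXG

2022-06-02 21:56 MXG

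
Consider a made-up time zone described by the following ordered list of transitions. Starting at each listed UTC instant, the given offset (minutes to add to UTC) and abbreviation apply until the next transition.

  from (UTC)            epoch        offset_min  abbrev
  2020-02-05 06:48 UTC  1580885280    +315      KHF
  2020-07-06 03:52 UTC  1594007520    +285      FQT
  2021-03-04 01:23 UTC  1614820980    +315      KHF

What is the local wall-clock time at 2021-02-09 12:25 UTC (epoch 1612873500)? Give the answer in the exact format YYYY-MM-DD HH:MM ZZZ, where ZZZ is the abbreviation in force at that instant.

Query: 2021-02-09 12:25 UTC
Rule 2/3 (FQT, +04:45): 2020-07-06 03:52 UTC ≤ query < 2021-03-04 01:23 UTC
12·60 + 25 + 285 = 1030 min
1030 = 0·1440 + 1030; 1030 = 17·60 + 10 → 17:10, same day
→ 2021-02-09 17:10 FQT

2021-02-09 17:10 FQT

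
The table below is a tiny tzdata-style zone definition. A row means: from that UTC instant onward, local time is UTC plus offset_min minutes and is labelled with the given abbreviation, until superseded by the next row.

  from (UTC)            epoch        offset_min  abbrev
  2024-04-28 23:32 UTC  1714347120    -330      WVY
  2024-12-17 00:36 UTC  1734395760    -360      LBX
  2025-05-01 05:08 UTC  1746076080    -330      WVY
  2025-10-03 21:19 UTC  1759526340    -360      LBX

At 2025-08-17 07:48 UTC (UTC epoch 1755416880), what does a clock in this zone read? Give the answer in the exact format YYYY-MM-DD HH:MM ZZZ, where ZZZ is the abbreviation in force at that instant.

Query: 2025-08-17 07:48 UTC
Rule 3/4 (WVY, -05:30): 2025-05-01 05:08 UTC ≤ query < 2025-10-03 21:19 UTC
7·60 + 48 - 330 = 138 min
138 = 0·1440 + 138; 138 = 2·60 + 18 → 02:18, same day
→ 2025-08-17 02:18 WVY

2025-08-17 02:18 WVY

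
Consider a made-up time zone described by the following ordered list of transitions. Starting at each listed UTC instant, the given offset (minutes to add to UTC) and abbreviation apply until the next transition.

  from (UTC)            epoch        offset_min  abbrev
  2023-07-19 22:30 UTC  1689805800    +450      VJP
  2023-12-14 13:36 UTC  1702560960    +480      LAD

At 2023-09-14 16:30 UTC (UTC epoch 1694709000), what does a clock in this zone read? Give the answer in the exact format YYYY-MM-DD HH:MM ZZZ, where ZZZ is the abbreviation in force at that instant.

2023-09-15 00:00 VJP

Query: 2023-09-14 16:30 UTC
Rule 1/2 (VJP, +07:30): 2023-07-19 22:30 UTC ≤ query < 2023-12-14 13:36 UTC
16·60 + 30 + 450 = 1440 min
1440 = 1·1440 + 0; 0 = 0·60 + 0 → 00:00, 2023-09-14 + 1 day = 2023-09-15
→ 2023-09-15 00:00 VJP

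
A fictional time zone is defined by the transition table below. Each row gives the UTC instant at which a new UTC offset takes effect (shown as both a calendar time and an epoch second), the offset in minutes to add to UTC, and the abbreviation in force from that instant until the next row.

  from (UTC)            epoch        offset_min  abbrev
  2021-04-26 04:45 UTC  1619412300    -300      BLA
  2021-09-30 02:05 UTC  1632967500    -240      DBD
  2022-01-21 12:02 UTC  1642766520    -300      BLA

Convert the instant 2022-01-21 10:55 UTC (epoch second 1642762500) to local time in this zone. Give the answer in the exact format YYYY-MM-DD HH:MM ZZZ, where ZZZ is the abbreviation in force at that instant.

Query: 2022-01-21 10:55 UTC
Rule 2/3 (DBD, -04:00): 2021-09-30 02:05 UTC ≤ query < 2022-01-21 12:02 UTC
10·60 + 55 - 240 = 415 min
415 = 0·1440 + 415; 415 = 6·60 + 55 → 06:55, same day
→ 2022-01-21 06:55 DBD

2022-01-21 06:55 DBD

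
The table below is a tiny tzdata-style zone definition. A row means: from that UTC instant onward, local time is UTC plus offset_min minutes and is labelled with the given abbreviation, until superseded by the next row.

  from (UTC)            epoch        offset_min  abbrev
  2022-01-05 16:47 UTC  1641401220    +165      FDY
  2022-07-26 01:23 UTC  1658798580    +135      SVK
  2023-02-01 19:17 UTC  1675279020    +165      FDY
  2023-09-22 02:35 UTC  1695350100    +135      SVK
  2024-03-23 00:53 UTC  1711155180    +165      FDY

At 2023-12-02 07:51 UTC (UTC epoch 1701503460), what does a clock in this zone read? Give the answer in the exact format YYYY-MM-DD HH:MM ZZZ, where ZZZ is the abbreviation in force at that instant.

Query: 2023-12-02 07:51 UTC
Rule 4/5 (SVK, +02:15): 2023-09-22 02:35 UTC ≤ query < 2024-03-23 00:53 UTC
7·60 + 51 + 135 = 606 min
606 = 0·1440 + 606; 606 = 10·60 + 6 → 10:06, same day
→ 2023-12-02 10:06 SVK

2023-12-02 10:06 SVK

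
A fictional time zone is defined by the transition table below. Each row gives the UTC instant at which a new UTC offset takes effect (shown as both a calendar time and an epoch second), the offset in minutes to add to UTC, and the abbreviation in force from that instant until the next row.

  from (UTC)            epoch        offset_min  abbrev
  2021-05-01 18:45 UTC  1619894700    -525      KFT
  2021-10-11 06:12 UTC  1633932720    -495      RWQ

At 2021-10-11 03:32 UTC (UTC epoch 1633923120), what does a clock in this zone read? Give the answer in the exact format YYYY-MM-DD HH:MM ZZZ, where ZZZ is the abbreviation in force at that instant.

Query: 2021-10-11 03:32 UTC
Rule 1/2 (KFT, -08:45): 2021-05-01 18:45 UTC ≤ query < 2021-10-11 06:12 UTC
3·60 + 32 - 525 = -313 min
-313 = -1·1440 + 1127; 1127 = 18·60 + 47 → 18:47, 2021-10-11 - 1 day = 2021-10-10
→ 2021-10-10 18:47 KFT

2021-10-10 18:47 KFT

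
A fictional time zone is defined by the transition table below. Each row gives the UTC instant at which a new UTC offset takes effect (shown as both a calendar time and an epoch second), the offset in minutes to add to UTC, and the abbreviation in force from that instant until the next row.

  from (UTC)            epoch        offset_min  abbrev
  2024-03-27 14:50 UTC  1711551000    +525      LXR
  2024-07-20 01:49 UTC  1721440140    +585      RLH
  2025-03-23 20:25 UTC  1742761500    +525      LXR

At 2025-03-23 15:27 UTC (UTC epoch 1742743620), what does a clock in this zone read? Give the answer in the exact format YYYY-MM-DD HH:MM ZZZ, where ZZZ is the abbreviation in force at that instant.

2025-03-24 01:12 RLH

Query: 2025-03-23 15:27 UTC
Rule 2/3 (RLH, +09:45): 2024-07-20 01:49 UTC ≤ query < 2025-03-23 20:25 UTC
15·60 + 27 + 585 = 1512 min
1512 = 1·1440 + 72; 72 = 1·60 + 12 → 01:12, 2025-03-23 + 1 day = 2025-03-24
→ 2025-03-24 01:12 RLH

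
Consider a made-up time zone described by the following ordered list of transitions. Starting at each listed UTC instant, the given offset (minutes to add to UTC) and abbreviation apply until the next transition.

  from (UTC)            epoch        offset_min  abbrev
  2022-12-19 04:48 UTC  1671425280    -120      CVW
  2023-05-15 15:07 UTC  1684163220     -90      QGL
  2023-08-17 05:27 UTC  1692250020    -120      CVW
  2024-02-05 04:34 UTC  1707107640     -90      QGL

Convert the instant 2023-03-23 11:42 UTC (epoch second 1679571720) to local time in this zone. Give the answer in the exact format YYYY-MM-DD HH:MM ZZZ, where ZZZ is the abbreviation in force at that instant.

Query: 2023-03-23 11:42 UTC
Rule 1/4 (CVW, -02:00): 2022-12-19 04:48 UTC ≤ query < 2023-05-15 15:07 UTC
11·60 + 42 - 120 = 582 min
582 = 0·1440 + 582; 582 = 9·60 + 42 → 09:42, same day
→ 2023-03-23 09:42 CVW

2023-03-23 09:42 CVW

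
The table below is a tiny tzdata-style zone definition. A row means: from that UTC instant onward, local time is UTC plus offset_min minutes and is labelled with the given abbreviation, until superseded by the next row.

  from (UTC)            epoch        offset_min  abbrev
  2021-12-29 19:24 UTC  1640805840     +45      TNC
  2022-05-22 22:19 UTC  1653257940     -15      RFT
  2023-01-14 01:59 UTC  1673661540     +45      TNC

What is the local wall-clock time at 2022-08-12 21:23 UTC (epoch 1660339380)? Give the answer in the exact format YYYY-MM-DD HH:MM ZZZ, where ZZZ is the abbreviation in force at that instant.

Query: 2022-08-12 21:23 UTC
Rule 2/3 (RFT, -00:15): 2022-05-22 22:19 UTC ≤ query < 2023-01-14 01:59 UTC
21·60 + 23 - 15 = 1268 min
1268 = 0·1440 + 1268; 1268 = 21·60 + 8 → 21:08, same day
→ 2022-08-12 21:08 RFT

2022-08-12 21:08 RFT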